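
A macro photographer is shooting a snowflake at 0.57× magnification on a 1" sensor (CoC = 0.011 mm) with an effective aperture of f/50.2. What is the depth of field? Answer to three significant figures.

3.40 mm

At magnification m, DoF ≈ 2·N_eff·c/m² = 2 × 50.2 × 0.011 / 0.57² = 1.104 / 0.3249 ≈ 3.4 mm.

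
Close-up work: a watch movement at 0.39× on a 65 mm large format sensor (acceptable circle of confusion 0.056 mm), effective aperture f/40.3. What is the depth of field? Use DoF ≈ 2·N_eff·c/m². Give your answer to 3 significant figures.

29.7 mm

At magnification m, DoF ≈ 2·N_eff·c/m² = 2 × 40.3 × 0.056 / 0.39² = 4.514 / 0.1521 ≈ 29.7 mm.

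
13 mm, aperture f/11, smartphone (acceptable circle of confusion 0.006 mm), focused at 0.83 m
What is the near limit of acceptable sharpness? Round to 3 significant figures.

Hyperfocal distance H = f²/(N·c) + f = 13²/(11 × 0.006) + 13 = 169/0.066 + 13 ≈ 2573.6 mm ≈ 2.574 m.
Near limit Dn = s·(H − f)/(H + s − 2f) = 830 × (2573.6 − 13) / (2573.6 + 830 − 2 × 13) = 830 × 2560.6 / 3377.6 ≈ 629.23 mm ≈ 0.629 m.

0.629 m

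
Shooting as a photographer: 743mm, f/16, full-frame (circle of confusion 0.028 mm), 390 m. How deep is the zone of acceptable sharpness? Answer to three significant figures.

Hyperfocal distance H = f²/(N·c) + f = 743²/(16 × 0.028) + 743 = 552049/0.448 + 743 ≈ 1232995.2 mm ≈ 1233 m.
Near limit Dn = s·(H − f)/(H + s − 2f) = 390000 × (1232995.2 − 743) / (1232995.2 + 390000 − 2 × 743) = 390000 × 1232252.2 / 1621509.2 ≈ 296377 mm.
Far limit Df = s·(H − f)/(H − s) = 390000 × (1232995.2 − 743) / (1232995.2 − 390000) = 390000 × 1232252.2 / 842995.2 ≈ 570084 mm.
Depth of field = Df − Dn = 570084 − 296377 ≈ 273707 mm ≈ 274 m.

274 m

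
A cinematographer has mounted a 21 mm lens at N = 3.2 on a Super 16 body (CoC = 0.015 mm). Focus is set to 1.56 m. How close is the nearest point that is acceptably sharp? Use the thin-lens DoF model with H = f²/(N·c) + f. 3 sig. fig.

Hyperfocal distance H = f²/(N·c) + f = 21²/(3.2 × 0.015) + 21 = 441/0.048 + 21 ≈ 9208.5 mm ≈ 9.209 m.
Near limit Dn = s·(H − f)/(H + s − 2f) = 1560 × (9208.5 − 21) / (9208.5 + 1560 − 2 × 21) = 1560 × 9187.5 / 10726.5 ≈ 1336.2 mm ≈ 1.34 m.

1.34 m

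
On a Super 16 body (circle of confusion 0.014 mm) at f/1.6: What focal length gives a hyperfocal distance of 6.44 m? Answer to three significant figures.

From H = f²/(N·c) + f, with f ≪ H: f ≈ √(H·N·c) = √(6440 × 1.6 × 0.014) = √144.26 ≈ 12.01 mm.
The +f correction barely moves this — solving exactly, f² + N·c·f − N·c·H = 0 ⇒ f = (−N·c + √((N·c)² + 4·N·c·H))/2 = (−0.0224 + √577.02)/2 ≈ 11.999 mm, so f ≈ 12.0 mm.

12.0 mm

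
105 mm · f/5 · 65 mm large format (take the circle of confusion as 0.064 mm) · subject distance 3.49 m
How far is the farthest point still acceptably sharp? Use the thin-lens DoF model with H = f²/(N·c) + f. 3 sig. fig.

Hyperfocal distance H = f²/(N·c) + f = 105²/(5 × 0.064) + 105 = 11025/0.32 + 105 ≈ 34558.1 mm ≈ 34.56 m.
Far limit Df = s·(H − f)/(H − s) = 3490 × (34558.1 − 105) / (34558.1 − 3490) = 3490 × 34453.1 / 31068.1 ≈ 3870.2 mm ≈ 3.87 m.

3.87 m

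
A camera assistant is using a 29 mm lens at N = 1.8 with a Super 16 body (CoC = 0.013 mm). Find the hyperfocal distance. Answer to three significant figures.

36.0 m

Hyperfocal distance H = f²/(N·c) + f = 29²/(1.8 × 0.013) + 29 = 841/0.0234 + 29 ≈ 35969.2 mm ≈ 36.0 m.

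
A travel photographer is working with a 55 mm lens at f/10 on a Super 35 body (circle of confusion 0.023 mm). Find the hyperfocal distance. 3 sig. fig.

Hyperfocal distance H = f²/(N·c) + f = 55²/(10 × 0.023) + 55 = 3025/0.23 + 55 ≈ 13207.2 mm ≈ 13.2 m.

13.2 m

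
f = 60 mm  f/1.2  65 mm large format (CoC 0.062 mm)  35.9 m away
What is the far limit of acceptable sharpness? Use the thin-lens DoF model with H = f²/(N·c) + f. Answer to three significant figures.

Hyperfocal distance H = f²/(N·c) + f = 60²/(1.2 × 0.062) + 60 = 3600/0.0744 + 60 ≈ 48447.1 mm ≈ 48.45 m.
Far limit Df = s·(H − f)/(H − s) = 35900 × (48447.1 − 60) / (48447.1 − 35900) = 35900 × 48387.1 / 12547.1 ≈ 138446 mm ≈ 138 m.

138 m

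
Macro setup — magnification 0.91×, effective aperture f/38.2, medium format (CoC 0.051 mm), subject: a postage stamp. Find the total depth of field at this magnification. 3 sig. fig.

At magnification m, DoF ≈ 2·N_eff·c/m² = 2 × 38.2 × 0.051 / 0.91² = 3.896 / 0.8281 ≈ 4.71 mm.

4.71 mm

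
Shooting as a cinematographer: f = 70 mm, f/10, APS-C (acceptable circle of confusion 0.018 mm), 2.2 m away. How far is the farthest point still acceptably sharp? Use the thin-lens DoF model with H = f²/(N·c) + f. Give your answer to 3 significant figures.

Hyperfocal distance H = f²/(N·c) + f = 70²/(10 × 0.018) + 70 = 4900/0.18 + 70 ≈ 27292.2 mm ≈ 27.29 m.
Far limit Df = s·(H − f)/(H − s) = 2200 × (27292.2 − 70) / (27292.2 − 2200) = 2200 × 27222.2 / 25092.2 ≈ 2386.8 mm ≈ 2.39 m.

2.39 m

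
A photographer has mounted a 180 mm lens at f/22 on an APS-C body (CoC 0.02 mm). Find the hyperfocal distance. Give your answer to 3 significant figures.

73.8 m

Hyperfocal distance H = f²/(N·c) + f = 180²/(22 × 0.02) + 180 = 32400/0.44 + 180 ≈ 73816.4 mm ≈ 73.8 m.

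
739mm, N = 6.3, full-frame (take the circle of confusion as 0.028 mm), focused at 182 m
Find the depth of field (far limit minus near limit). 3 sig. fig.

Hyperfocal distance H = f²/(N·c) + f = 739²/(6.3 × 0.028) + 739 = 546121/0.1764 + 739 ≈ 3096663.0 mm ≈ 3097 m.
Near limit Dn = s·(H − f)/(H + s − 2f) = 182000 × (3096663.0 − 739) / (3096663.0 + 182000 − 2 × 739) = 182000 × 3095924.0 / 3277185.0 ≈ 171934 mm.
Far limit Df = s·(H − f)/(H − s) = 182000 × (3096663.0 − 739) / (3096663.0 − 182000) = 182000 × 3095924.0 / 2914663.0 ≈ 193318 mm.
Depth of field = Df − Dn = 193318 − 171934 ≈ 21384 mm ≈ 21.4 m.

21.4 m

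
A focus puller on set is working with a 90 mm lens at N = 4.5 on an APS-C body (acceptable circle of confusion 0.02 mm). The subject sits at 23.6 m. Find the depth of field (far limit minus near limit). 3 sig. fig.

Hyperfocal distance H = f²/(N·c) + f = 90²/(4.5 × 0.02) + 90 = 8100/0.09 + 90 ≈ 90090.0 mm ≈ 90.09 m.
Near limit Dn = s·(H − f)/(H + s − 2f) = 23600 × (90090.0 − 90) / (90090.0 + 23600 − 2 × 90) = 23600 × 90000.0 / 113510.0 ≈ 18712 mm.
Far limit Df = s·(H − f)/(H − s) = 23600 × (90090.0 − 90) / (90090.0 − 23600) = 23600 × 90000.0 / 66490.0 ≈ 31945 mm.
Depth of field = Df − Dn = 31945 − 18712 ≈ 13233 mm ≈ 13.2 m.

13.2 m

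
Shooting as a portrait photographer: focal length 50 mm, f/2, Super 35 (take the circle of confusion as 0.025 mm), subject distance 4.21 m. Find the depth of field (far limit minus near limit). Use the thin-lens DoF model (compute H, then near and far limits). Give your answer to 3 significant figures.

0.705 m

Hyperfocal distance H = f²/(N·c) + f = 50²/(2 × 0.025) + 50 = 2500/0.05 + 50 ≈ 50050.0 mm ≈ 50.05 m.
Near limit Dn = s·(H − f)/(H + s − 2f) = 4210 × (50050.0 − 50) / (50050.0 + 4210 − 2 × 50) = 4210 × 50000.0 / 54160.0 ≈ 3886.63 mm.
Far limit Df = s·(H − f)/(H − s) = 4210 × (50050.0 − 50) / (50050.0 − 4210) = 4210 × 50000.0 / 45840.0 ≈ 4592.06 mm.
Depth of field = Df − Dn = 4592.06 − 3886.63 ≈ 705.43 mm ≈ 0.705 m.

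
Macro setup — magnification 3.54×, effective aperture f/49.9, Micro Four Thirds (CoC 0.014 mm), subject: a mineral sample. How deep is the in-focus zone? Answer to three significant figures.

0.111 mm

At magnification m, DoF ≈ 2·N_eff·c/m² = 2 × 49.9 × 0.014 / 3.54² = 1.397 / 12.53 ≈ 0.111 mm.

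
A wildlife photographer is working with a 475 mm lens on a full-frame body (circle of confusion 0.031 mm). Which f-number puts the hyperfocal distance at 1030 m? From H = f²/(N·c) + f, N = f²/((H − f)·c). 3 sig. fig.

f/7.07

Rearrange H = f²/(N·c) + f for N: N = f² / ((H − f)·c).
N = 475² / ((1030000 − 475) × 0.031) = 225625 / 31915 ≈ 7.07.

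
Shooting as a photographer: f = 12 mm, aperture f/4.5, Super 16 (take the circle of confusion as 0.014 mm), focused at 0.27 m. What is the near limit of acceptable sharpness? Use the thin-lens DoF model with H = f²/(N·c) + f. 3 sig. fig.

243 mm

Hyperfocal distance H = f²/(N·c) + f = 12²/(4.5 × 0.014) + 12 = 144/0.063 + 12 ≈ 2297.7 mm ≈ 2.298 m.
Near limit Dn = s·(H − f)/(H + s − 2f) = 270 × (2297.7 − 12) / (2297.7 + 270 − 2 × 12) = 270 × 2285.7 / 2543.7 ≈ 242.61 mm.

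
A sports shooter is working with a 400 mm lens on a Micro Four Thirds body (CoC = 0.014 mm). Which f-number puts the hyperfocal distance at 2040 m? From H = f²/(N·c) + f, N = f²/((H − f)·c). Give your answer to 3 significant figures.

Rearrange H = f²/(N·c) + f for N: N = f² / ((H − f)·c).
N = 400² / ((2040000 − 400) × 0.014) = 160000 / 28554 ≈ 5.60.

f/5.60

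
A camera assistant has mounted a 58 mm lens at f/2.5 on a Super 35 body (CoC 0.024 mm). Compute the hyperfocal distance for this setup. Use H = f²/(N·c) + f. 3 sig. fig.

Hyperfocal distance H = f²/(N·c) + f = 58²/(2.5 × 0.024) + 58 = 3364/0.06 + 58 ≈ 56124.7 mm ≈ 56.1 m.

56.1 m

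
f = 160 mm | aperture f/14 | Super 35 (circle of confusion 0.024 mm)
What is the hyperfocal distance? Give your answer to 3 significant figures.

Hyperfocal distance H = f²/(N·c) + f = 160²/(14 × 0.024) + 160 = 25600/0.336 + 160 ≈ 76350.5 mm ≈ 76.4 m.

76.4 m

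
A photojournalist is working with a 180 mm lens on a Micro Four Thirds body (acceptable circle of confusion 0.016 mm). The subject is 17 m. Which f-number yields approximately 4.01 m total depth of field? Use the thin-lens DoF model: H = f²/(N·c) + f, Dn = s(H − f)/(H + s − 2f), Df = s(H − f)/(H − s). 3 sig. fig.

f/14

Write h = H − f = f²/(N·c). The thin-lens limits are Dn = s·h/(h + (s−f)) and Df = s·h/(h − (s−f)), so DoF = Df − Dn = 2·s·(s−f)·h / (h² − (s−f)²).
That is a quadratic in h: DoF·h² − 2·s·(s−f)·h − DoF·(s−f)² = 0 ⇒ h = (s−f)·(s + √(s² + DoF²)) / DoF = 16820 × (17000 + √(17000² + 4010²)) / 4010 = 16820 × (17000 + 17466.5) / 4010 ≈ 144570 mm.
Then N = f²/(c·h) = 180² / (0.016 × 144570) = 32400 / 2313.1 ≈ 14.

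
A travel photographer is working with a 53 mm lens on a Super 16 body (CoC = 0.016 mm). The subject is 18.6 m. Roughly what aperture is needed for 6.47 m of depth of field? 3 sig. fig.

Write h = H − f = f²/(N·c). The thin-lens limits are Dn = s·h/(h + (s−f)) and Df = s·h/(h − (s−f)), so DoF = Df − Dn = 2·s·(s−f)·h / (h² − (s−f)²).
That is a quadratic in h: DoF·h² − 2·s·(s−f)·h − DoF·(s−f)² = 0 ⇒ h = (s−f)·(s + √(s² + DoF²)) / DoF = 18547 × (18600 + √(18600² + 6470²)) / 6470 = 18547 × (18600 + 19693.2) / 6470 ≈ 109772 mm.
Then N = f²/(c·h) = 53² / (0.016 × 109772) = 2809 / 1756.3 ≈ 1.60.

f/1.60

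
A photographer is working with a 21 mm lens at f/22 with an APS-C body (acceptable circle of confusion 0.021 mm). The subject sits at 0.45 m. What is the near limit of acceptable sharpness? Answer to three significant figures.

Hyperfocal distance H = f²/(N·c) + f = 21²/(22 × 0.021) + 21 = 441/0.462 + 21 ≈ 975.5 mm ≈ 0.976 m.
Near limit Dn = s·(H − f)/(H + s − 2f) = 450 × (975.5 − 21) / (975.5 + 450 − 2 × 21) = 450 × 954.5 / 1383.5 ≈ 310.47 mm.

310 mm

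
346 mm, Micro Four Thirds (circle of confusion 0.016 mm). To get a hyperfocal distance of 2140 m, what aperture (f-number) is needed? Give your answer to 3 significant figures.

f/3.50

Rearrange H = f²/(N·c) + f for N: N = f² / ((H − f)·c).
N = 346² / ((2140000 − 346) × 0.016) = 119716 / 34234 ≈ 3.50.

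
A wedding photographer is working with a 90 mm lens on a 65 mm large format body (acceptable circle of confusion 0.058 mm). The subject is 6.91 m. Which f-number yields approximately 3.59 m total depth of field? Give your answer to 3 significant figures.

Write h = H − f = f²/(N·c). The thin-lens limits are Dn = s·h/(h + (s−f)) and Df = s·h/(h − (s−f)), so DoF = Df − Dn = 2·s·(s−f)·h / (h² − (s−f)²).
That is a quadratic in h: DoF·h² − 2·s·(s−f)·h − DoF·(s−f)² = 0 ⇒ h = (s−f)·(s + √(s² + DoF²)) / DoF = 6820 × (6910 + √(6910² + 3590²)) / 3590 = 6820 × (6910 + 7786.92) / 3590 ≈ 27920 mm.
Then N = f²/(c·h) = 90² / (0.058 × 27920) = 8100 / 1619.4 ≈ 5.

f/5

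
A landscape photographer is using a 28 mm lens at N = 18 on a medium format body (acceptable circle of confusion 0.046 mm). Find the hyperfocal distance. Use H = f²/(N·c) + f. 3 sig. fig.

0.975 m

Hyperfocal distance H = f²/(N·c) + f = 28²/(18 × 0.046) + 28 = 784/0.828 + 28 ≈ 974.9 mm ≈ 0.975 m.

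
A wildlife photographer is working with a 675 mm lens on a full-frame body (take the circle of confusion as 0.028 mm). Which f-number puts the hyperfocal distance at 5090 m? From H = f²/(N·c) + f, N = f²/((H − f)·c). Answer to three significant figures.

f/3.20

Rearrange H = f²/(N·c) + f for N: N = f² / ((H − f)·c).
N = 675² / ((5090000 − 675) × 0.028) = 455625 / 142501 ≈ 3.20.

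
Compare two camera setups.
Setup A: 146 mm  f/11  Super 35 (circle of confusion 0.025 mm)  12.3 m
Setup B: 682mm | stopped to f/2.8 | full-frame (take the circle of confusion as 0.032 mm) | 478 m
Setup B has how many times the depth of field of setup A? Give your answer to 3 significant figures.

Setup A: H = 146²/(11×0.025) + 146 ≈ 77658.7 mm; DoF = Df − Dn = 14587.3 − 10632.8 ≈ 3954.5 mm.
Setup B: H = 682²/(2.8×0.032) + 682 ≈ 5191798.1 mm; DoF = Df − Dn = 526402 − 437749 ≈ 88653 mm.
Ratio = 88653 / 3954.5 ≈ 22.4.

22.4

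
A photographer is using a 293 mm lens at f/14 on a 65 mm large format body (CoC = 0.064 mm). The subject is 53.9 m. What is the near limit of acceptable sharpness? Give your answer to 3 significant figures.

34.6 m

Hyperfocal distance H = f²/(N·c) + f = 293²/(14 × 0.064) + 293 = 85849/0.896 + 293 ≈ 96106.6 mm ≈ 96.11 m.
Near limit Dn = s·(H − f)/(H + s − 2f) = 53900 × (96106.6 − 293) / (96106.6 + 53900 − 2 × 293) = 53900 × 95813.6 / 149420.6 ≈ 34563 mm ≈ 34.6 m.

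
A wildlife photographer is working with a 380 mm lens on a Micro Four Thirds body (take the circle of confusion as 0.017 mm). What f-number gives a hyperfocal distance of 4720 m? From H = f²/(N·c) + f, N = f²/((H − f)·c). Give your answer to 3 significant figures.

Rearrange H = f²/(N·c) + f for N: N = f² / ((H − f)·c).
N = 380² / ((4720000 − 380) × 0.017) = 144400 / 80234 ≈ 1.80.

f/1.80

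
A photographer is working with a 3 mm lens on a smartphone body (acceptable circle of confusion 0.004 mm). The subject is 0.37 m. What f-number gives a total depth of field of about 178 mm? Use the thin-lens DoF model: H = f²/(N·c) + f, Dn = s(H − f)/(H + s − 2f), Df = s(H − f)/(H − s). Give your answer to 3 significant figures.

f/1.40

Write h = H − f = f²/(N·c). The thin-lens limits are Dn = s·h/(h + (s−f)) and Df = s·h/(h − (s−f)), so DoF = Df − Dn = 2·s·(s−f)·h / (h² − (s−f)²).
That is a quadratic in h: DoF·h² − 2·s·(s−f)·h − DoF·(s−f)² = 0 ⇒ h = (s−f)·(s + √(s² + DoF²)) / DoF = 367 × (370 + √(370² + 178²)) / 178 = 367 × (370 + 410.590) / 178 ≈ 1609.4 mm.
Then N = f²/(c·h) = 3² / (0.004 × 1609.4) = 9 / 6.4377 ≈ 1.40.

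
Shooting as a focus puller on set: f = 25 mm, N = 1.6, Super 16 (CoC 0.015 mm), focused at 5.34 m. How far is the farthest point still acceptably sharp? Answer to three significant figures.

6.71 m

Hyperfocal distance H = f²/(N·c) + f = 25²/(1.6 × 0.015) + 25 = 625/0.024 + 25 ≈ 26066.7 mm ≈ 26.07 m.
Far limit Df = s·(H − f)/(H − s) = 5340 × (26066.7 − 25) / (26066.7 − 5340) = 5340 × 26041.7 / 20726.7 ≈ 6709.4 mm ≈ 6.71 m.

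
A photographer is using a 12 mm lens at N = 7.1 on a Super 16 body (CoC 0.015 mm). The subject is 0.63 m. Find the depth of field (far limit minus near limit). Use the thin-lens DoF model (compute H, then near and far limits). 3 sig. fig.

0.728 m

Hyperfocal distance H = f²/(N·c) + f = 12²/(7.1 × 0.015) + 12 = 144/0.1065 + 12 ≈ 1364.1 mm ≈ 1.364 m.
Near limit Dn = s·(H − f)/(H + s − 2f) = 630 × (1364.1 − 12) / (1364.1 + 630 − 2 × 12) = 630 × 1352.1 / 1970.1 ≈ 432.38 mm.
Far limit Df = s·(H − f)/(H − s) = 630 × (1364.1 − 12) / (1364.1 − 630) = 630 × 1352.1 / 734.1 ≈ 1160.35 mm.
Depth of field = Df − Dn = 1160.35 − 432.38 ≈ 727.97 mm ≈ 0.728 m.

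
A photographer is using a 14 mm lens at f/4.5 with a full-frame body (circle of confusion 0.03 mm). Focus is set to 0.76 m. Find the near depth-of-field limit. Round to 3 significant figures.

Hyperfocal distance H = f²/(N·c) + f = 14²/(4.5 × 0.03) + 14 = 196/0.135 + 14 ≈ 1465.9 mm ≈ 1.466 m.
Near limit Dn = s·(H − f)/(H + s − 2f) = 760 × (1465.9 − 14) / (1465.9 + 760 − 2 × 14) = 760 × 1451.9 / 2197.9 ≈ 502.04 mm ≈ 0.502 m.

0.502 m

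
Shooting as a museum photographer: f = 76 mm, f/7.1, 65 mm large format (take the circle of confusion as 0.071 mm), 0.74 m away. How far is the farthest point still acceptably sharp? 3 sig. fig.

Hyperfocal distance H = f²/(N·c) + f = 76²/(7.1 × 0.071) + 76 = 5776/0.5041 + 76 ≈ 11534.0 mm ≈ 11.53 m.
Far limit Df = s·(H − f)/(H − s) = 740 × (11534.0 − 76) / (11534.0 − 740) = 740 × 11458.0 / 10794.0 ≈ 785.52 mm ≈ 0.786 m.

0.786 m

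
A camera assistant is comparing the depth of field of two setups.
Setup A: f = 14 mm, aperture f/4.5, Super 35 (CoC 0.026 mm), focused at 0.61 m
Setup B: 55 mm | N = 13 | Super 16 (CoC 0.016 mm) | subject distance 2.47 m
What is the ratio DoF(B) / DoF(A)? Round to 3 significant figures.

1.70

Setup A: H = 14²/(4.5×0.026) + 14 ≈ 1689.2 mm; DoF = Df − Dn = 946.87 − 449.93 ≈ 496.94 mm.
Setup B: H = 55²/(13×0.016) + 55 ≈ 14598.3 mm; DoF = Df − Dn = 2961.83 − 2118.25 ≈ 843.58 mm.
Ratio = 843.58 / 496.94 ≈ 1.70.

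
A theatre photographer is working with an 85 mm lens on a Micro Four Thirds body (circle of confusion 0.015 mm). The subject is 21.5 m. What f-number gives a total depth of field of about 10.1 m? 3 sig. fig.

Write h = H − f = f²/(N·c). The thin-lens limits are Dn = s·h/(h + (s−f)) and Df = s·h/(h − (s−f)), so DoF = Df − Dn = 2·s·(s−f)·h / (h² − (s−f)²).
That is a quadratic in h: DoF·h² − 2·s·(s−f)·h − DoF·(s−f)² = 0 ⇒ h = (s−f)·(s + √(s² + DoF²)) / DoF = 21415 × (21500 + √(21500² + 10100²)) / 10100 = 21415 × (21500 + 23754.2) / 10100 ≈ 95952 mm.
Then N = f²/(c·h) = 85² / (0.015 × 95952) = 7225 / 1439.3 ≈ 5.02.

f/5.02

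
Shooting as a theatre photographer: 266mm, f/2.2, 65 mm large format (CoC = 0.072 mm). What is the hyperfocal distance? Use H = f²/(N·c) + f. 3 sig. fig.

447 m

Hyperfocal distance H = f²/(N·c) + f = 266²/(2.2 × 0.072) + 266 = 70756/0.1584 + 266 ≈ 446957.9 mm ≈ 447 m.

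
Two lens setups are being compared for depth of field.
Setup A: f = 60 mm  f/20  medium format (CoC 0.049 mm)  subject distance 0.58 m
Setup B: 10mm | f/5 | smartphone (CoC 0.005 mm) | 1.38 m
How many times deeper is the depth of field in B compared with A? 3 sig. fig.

Setup A: H = 60²/(20×0.049) + 60 ≈ 3733.5 mm; DoF = Df − Dn = 675.64 − 508.08 ≈ 167.56 mm.
Setup B: H = 10²/(5×0.005) + 10 ≈ 4010.0 mm; DoF = Df − Dn = 2098.9 − 1027.9 ≈ 1071.0 mm.
Ratio = 1071.0 / 167.56 ≈ 6.39.

6.39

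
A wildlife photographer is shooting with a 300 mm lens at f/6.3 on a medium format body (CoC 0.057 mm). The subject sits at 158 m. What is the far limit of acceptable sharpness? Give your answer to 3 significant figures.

426 m

Hyperfocal distance H = f²/(N·c) + f = 300²/(6.3 × 0.057) + 300 = 90000/0.3591 + 300 ≈ 250926.6 mm ≈ 250.9 m.
Far limit Df = s·(H − f)/(H − s) = 158000 × (250926.6 − 300) / (250926.6 − 158000) = 158000 × 250626.6 / 92926.6 ≈ 426132 mm ≈ 426 m.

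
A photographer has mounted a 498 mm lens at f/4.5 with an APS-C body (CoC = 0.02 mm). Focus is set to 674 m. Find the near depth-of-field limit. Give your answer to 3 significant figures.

542 m

Hyperfocal distance H = f²/(N·c) + f = 498²/(4.5 × 0.02) + 498 = 248004/0.09 + 498 ≈ 2756098.0 mm ≈ 2756 m.
Near limit Dn = s·(H − f)/(H + s − 2f) = 674000 × (2756098.0 − 498) / (2756098.0 + 674000 − 2 × 498) = 674000 × 2755600.0 / 3429102.0 ≈ 541621 mm ≈ 542 m.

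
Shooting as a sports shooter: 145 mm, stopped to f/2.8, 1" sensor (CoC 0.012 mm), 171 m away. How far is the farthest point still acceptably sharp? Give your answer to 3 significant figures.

235 m

Hyperfocal distance H = f²/(N·c) + f = 145²/(2.8 × 0.012) + 145 = 21025/0.0336 + 145 ≈ 625889.0 mm ≈ 625.9 m.
Far limit Df = s·(H − f)/(H − s) = 171000 × (625889.0 − 145) / (625889.0 − 171000) = 171000 × 625744.0 / 454889.0 ≈ 235227 mm ≈ 235 m.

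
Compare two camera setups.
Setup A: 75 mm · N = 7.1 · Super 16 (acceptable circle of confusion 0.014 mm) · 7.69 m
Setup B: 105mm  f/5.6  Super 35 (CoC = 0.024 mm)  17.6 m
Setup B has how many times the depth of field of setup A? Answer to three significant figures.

Setup A: H = 75²/(7.1×0.014) + 75 ≈ 56664.5 mm; DoF = Df − Dn = 8885.7 − 6777.9 ≈ 2107.8 mm.
Setup B: H = 105²/(5.6×0.024) + 105 ≈ 82136.2 mm; DoF = Df − Dn = 22371.1 − 14506.2 ≈ 7864.9 mm.
Ratio = 7864.9 / 2107.8 ≈ 3.73.

3.73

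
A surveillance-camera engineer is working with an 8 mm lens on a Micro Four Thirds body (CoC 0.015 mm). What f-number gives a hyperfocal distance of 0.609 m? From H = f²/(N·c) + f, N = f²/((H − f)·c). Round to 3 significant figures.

f/7.10

Rearrange H = f²/(N·c) + f for N: N = f² / ((H − f)·c).
N = 8² / ((609 − 8) × 0.015) = 64 / 9.015 ≈ 7.10.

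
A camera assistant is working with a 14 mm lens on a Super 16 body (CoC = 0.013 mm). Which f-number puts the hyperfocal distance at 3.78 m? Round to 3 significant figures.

Rearrange H = f²/(N·c) + f for N: N = f² / ((H − f)·c).
N = 14² / ((3780 − 14) × 0.013) = 196 / 48.96 ≈ 4.

f/4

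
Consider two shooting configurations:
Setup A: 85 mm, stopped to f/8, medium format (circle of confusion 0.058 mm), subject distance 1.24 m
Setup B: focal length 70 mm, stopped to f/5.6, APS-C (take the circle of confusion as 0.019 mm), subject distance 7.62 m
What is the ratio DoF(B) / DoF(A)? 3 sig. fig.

Setup A: H = 85²/(8×0.058) + 85 ≈ 15656.1 mm; DoF = Df − Dn = 1339.35 − 1154.37 ≈ 184.98 mm.
Setup B: H = 70²/(5.6×0.019) + 70 ≈ 46122.6 mm; DoF = Df − Dn = 9114.2 − 6546.7 ≈ 2567.5 mm.
Ratio = 2567.5 / 184.98 ≈ 13.9.

13.9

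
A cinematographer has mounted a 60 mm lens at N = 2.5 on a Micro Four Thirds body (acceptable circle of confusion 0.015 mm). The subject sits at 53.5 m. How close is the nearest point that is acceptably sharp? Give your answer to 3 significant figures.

Hyperfocal distance H = f²/(N·c) + f = 60²/(2.5 × 0.015) + 60 = 3600/0.0375 + 60 ≈ 96060.0 mm ≈ 96.06 m.
Near limit Dn = s·(H − f)/(H + s − 2f) = 53500 × (96060.0 − 60) / (96060.0 + 53500 − 2 × 60) = 53500 × 96000.0 / 149440.0 ≈ 34368 mm ≈ 34.4 m.

34.4 m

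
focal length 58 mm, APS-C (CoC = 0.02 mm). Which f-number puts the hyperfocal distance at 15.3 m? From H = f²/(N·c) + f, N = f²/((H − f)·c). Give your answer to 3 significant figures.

f/11

Rearrange H = f²/(N·c) + f for N: N = f² / ((H − f)·c).
N = 58² / ((15300 − 58) × 0.02) = 3364 / 304.8 ≈ 11.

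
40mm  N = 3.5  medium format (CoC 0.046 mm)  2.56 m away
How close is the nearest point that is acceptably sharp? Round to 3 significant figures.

2.04 m

Hyperfocal distance H = f²/(N·c) + f = 40²/(3.5 × 0.046) + 40 = 1600/0.161 + 40 ≈ 9977.9 mm ≈ 9.978 m.
Near limit Dn = s·(H − f)/(H + s − 2f) = 2560 × (9977.9 − 40) / (9977.9 + 2560 − 2 × 40) = 2560 × 9937.9 / 12457.9 ≈ 2042.2 mm ≈ 2.04 m.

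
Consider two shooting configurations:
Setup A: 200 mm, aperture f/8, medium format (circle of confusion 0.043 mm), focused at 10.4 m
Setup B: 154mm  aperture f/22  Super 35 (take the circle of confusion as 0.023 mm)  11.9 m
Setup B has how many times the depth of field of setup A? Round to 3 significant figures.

3.46

Setup A: H = 200²/(8×0.043) + 200 ≈ 116479.1 mm; DoF = Df − Dn = 11400.0 − 9561.3 ≈ 1838.7 mm.
Setup B: H = 154²/(22×0.023) + 154 ≈ 47023.6 mm; DoF = Df − Dn = 15879.6 − 9515.4 ≈ 6364.2 mm.
Ratio = 6364.2 / 1838.7 ≈ 3.46.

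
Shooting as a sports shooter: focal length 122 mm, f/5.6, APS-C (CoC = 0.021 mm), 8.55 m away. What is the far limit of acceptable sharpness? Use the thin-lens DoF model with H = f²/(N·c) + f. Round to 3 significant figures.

9.16 m

Hyperfocal distance H = f²/(N·c) + f = 122²/(5.6 × 0.021) + 122 = 14884/0.1176 + 122 ≈ 126686.6 mm ≈ 126.7 m.
Far limit Df = s·(H − f)/(H − s) = 8550 × (126686.6 − 122) / (126686.6 − 8550) = 8550 × 126564.6 / 118136.6 ≈ 9160.0 mm ≈ 9.16 m.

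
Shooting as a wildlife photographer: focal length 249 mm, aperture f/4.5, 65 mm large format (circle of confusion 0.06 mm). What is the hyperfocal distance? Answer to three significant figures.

230 m

Hyperfocal distance H = f²/(N·c) + f = 249²/(4.5 × 0.06) + 249 = 62001/0.27 + 249 ≈ 229882.3 mm ≈ 230 m.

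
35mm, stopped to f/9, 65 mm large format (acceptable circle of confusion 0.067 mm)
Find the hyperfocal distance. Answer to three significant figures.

2.07 m

Hyperfocal distance H = f²/(N·c) + f = 35²/(9 × 0.067) + 35 = 1225/0.603 + 35 ≈ 2066.5 mm ≈ 2.07 m.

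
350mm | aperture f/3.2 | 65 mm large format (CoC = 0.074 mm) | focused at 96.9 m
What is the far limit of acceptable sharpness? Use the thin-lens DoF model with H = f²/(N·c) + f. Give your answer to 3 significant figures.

Hyperfocal distance H = f²/(N·c) + f = 350²/(3.2 × 0.074) + 350 = 122500/0.2368 + 350 ≈ 517664.2 mm ≈ 517.7 m.
Far limit Df = s·(H − f)/(H − s) = 96900 × (517664.2 − 350) / (517664.2 − 96900) = 96900 × 517314.2 / 420764.2 ≈ 119135 mm ≈ 119 m.

119 m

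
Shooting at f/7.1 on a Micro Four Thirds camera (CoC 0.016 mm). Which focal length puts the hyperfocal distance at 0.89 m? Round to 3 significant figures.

From H = f²/(N·c) + f, with f ≪ H: f ≈ √(H·N·c) = √(890 × 7.1 × 0.016) = √101.10 ≈ 10.06 mm.
Exact: f² + N·c·f − N·c·H = 0 ⇒ f = (−N·c + √((N·c)² + 4·N·c·H))/2 = (−0.1136 + √404.43)/2 ≈ 9.9984 mm ≈ 10.0 mm.

10.0 mm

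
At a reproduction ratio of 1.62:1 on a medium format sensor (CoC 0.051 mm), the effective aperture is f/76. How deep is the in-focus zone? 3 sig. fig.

2.95 mm

At magnification m, DoF ≈ 2·N_eff·c/m² = 2 × 76 × 0.051 / 1.62² = 7.752 / 2.624 ≈ 2.95 mm.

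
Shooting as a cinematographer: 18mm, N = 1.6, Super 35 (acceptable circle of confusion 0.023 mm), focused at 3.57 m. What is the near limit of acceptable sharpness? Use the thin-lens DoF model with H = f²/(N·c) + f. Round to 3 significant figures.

2.54 m

Hyperfocal distance H = f²/(N·c) + f = 18²/(1.6 × 0.023) + 18 = 324/0.0368 + 18 ≈ 8822.3 mm ≈ 8.822 m.
Near limit Dn = s·(H − f)/(H + s − 2f) = 3570 × (8822.3 − 18) / (8822.3 + 3570 − 2 × 18) = 3570 × 8804.3 / 12356.3 ≈ 2543.8 mm ≈ 2.54 m.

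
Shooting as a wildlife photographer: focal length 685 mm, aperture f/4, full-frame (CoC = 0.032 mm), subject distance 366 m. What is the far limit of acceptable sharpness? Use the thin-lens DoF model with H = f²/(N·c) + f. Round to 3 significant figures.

407 m

Hyperfocal distance H = f²/(N·c) + f = 685²/(4 × 0.032) + 685 = 469225/0.128 + 685 ≈ 3666505.3 mm ≈ 3667 m.
Far limit Df = s·(H − f)/(H − s) = 366000 × (3666505.3 − 685) / (3666505.3 − 366000) = 366000 × 3665820.3 / 3300505.3 ≈ 406511 mm ≈ 407 m.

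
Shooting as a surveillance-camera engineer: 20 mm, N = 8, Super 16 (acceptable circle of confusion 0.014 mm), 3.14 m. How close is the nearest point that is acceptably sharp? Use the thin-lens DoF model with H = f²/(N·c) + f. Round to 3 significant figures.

Hyperfocal distance H = f²/(N·c) + f = 20²/(8 × 0.014) + 20 = 400/0.112 + 20 ≈ 3591.4 mm ≈ 3.591 m.
Near limit Dn = s·(H − f)/(H + s − 2f) = 3140 × (3591.4 − 20) / (3591.4 + 3140 − 2 × 20) = 3140 × 3571.4 / 6691.4 ≈ 1675.9 mm ≈ 1.68 m.

1.68 m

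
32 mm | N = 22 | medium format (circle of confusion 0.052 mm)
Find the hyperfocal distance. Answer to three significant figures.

Hyperfocal distance H = f²/(N·c) + f = 32²/(22 × 0.052) + 32 = 1024/1.144 + 32 ≈ 927.1 mm ≈ 0.927 m.

0.927 m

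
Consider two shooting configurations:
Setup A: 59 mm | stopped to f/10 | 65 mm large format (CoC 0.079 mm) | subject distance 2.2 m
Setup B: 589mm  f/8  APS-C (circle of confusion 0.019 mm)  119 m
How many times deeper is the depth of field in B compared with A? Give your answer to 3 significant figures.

4.42

Setup A: H = 59²/(10×0.079) + 59 ≈ 4465.3 mm; DoF = Df − Dn = 4279.3 − 1480.6 ≈ 2798.7 mm.
Setup B: H = 589²/(8×0.019) + 589 ≈ 2282964.0 mm; DoF = Df − Dn = 125512 − 113131 ≈ 12381 mm.
Ratio = 12381 / 2798.7 ≈ 4.42.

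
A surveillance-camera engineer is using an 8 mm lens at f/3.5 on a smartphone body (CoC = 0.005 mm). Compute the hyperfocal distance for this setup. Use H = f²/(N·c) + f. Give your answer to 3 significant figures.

Hyperfocal distance H = f²/(N·c) + f = 8²/(3.5 × 0.005) + 8 = 64/0.0175 + 8 ≈ 3665.1 mm ≈ 3.67 m.

3.67 m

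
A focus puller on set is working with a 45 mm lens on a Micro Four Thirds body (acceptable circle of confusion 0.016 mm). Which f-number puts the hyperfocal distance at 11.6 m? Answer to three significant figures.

Rearrange H = f²/(N·c) + f for N: N = f² / ((H − f)·c).
N = 45² / ((11600 − 45) × 0.016) = 2025 / 184.9 ≈ 11.

f/11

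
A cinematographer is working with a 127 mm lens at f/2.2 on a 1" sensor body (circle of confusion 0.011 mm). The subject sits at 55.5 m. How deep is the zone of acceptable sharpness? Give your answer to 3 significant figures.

9.29 m

Hyperfocal distance H = f²/(N·c) + f = 127²/(2.2 × 0.011) + 127 = 16129/0.0242 + 127 ≈ 666614.6 mm ≈ 666.6 m.
Near limit Dn = s·(H − f)/(H + s − 2f) = 55500 × (666614.6 − 127) / (666614.6 + 55500 − 2 × 127) = 55500 × 666487.6 / 721860.6 ≈ 51242.7 mm.
Far limit Df = s·(H − f)/(H − s) = 55500 × (666614.6 − 127) / (666614.6 − 55500) = 55500 × 666487.6 / 611114.6 ≈ 60528.8 mm.
Depth of field = Df − Dn = 60528.8 − 51242.7 ≈ 9286.1 mm ≈ 9.29 m.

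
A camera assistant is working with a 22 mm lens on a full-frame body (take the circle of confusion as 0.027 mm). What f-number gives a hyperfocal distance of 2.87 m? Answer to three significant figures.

Rearrange H = f²/(N·c) + f for N: N = f² / ((H − f)·c).
N = 22² / ((2870 − 22) × 0.027) = 484 / 76.90 ≈ 6.29.

f/6.29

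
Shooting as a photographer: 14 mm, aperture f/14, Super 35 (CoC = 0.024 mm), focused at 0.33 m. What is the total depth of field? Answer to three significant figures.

Hyperfocal distance H = f²/(N·c) + f = 14²/(14 × 0.024) + 14 = 196/0.336 + 14 ≈ 597.3 mm ≈ 0.597 m.
Near limit Dn = s·(H − f)/(H + s − 2f) = 330 × (597.3 − 14) / (597.3 + 330 − 2 × 14) = 330 × 583.3 / 899.3 ≈ 214.05 mm.
Far limit Df = s·(H − f)/(H − s) = 330 × (597.3 − 14) / (597.3 − 330) = 330 × 583.3 / 267.3 ≈ 720.07 mm.
Depth of field = Df − Dn = 720.07 − 214.05 ≈ 506.02 mm ≈ 0.506 m.

0.506 m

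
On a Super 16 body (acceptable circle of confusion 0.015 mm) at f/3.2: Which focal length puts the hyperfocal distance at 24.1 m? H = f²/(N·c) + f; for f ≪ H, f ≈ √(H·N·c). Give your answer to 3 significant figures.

34.0 mm

From H = f²/(N·c) + f, with f ≪ H: f ≈ √(H·N·c) = √(24100 × 3.2 × 0.015) = √1156.8 ≈ 34.01 mm.
The +f correction barely moves this — solving exactly, f² + N·c·f − N·c·H = 0 ⇒ f = (−N·c + √((N·c)² + 4·N·c·H))/2 = (−0.048 + √4627.2)/2 ≈ 33.988 mm, so f ≈ 34.0 mm.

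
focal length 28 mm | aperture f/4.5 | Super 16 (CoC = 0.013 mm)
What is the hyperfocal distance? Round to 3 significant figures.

13.4 m

Hyperfocal distance H = f²/(N·c) + f = 28²/(4.5 × 0.013) + 28 = 784/0.0585 + 28 ≈ 13429.7 mm ≈ 13.4 m.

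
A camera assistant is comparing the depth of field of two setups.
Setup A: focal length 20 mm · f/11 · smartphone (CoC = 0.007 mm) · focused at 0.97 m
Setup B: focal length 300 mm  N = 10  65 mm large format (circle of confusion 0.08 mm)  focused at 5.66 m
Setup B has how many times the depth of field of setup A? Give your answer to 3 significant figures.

1.47

Setup A: H = 20²/(11×0.007) + 20 ≈ 5214.8 mm; DoF = Df − Dn = 1187.09 − 820.04 ≈ 367.05 mm.
Setup B: H = 300²/(10×0.08) + 300 ≈ 112800.0 mm; DoF = Df − Dn = 5943.16 − 5402.60 ≈ 540.56 mm.
Ratio = 540.56 / 367.05 ≈ 1.47.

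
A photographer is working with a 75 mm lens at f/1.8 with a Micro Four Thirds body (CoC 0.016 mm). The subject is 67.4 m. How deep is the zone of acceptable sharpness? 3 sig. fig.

Hyperfocal distance H = f²/(N·c) + f = 75²/(1.8 × 0.016) + 75 = 5625/0.0288 + 75 ≈ 195387.5 mm ≈ 195.4 m.
Near limit Dn = s·(H − f)/(H + s − 2f) = 67400 × (195387.5 − 75) / (195387.5 + 67400 − 2 × 75) = 67400 × 195312.5 / 262637.5 ≈ 50123 mm.
Far limit Df = s·(H − f)/(H − s) = 67400 × (195387.5 − 75) / (195387.5 − 67400) = 67400 × 195312.5 / 127987.5 ≈ 102854 mm.
Depth of field = Df − Dn = 102854 − 50123 ≈ 52731 mm ≈ 52.7 m.

52.7 m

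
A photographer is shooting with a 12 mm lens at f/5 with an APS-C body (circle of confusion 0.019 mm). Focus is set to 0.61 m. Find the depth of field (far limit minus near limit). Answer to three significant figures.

Hyperfocal distance H = f²/(N·c) + f = 12²/(5 × 0.019) + 12 = 144/0.095 + 12 ≈ 1527.8 mm ≈ 1.528 m.
Near limit Dn = s·(H − f)/(H + s − 2f) = 610 × (1527.8 − 12) / (1527.8 + 610 − 2 × 12) = 610 × 1515.8 / 2113.8 ≈ 437.43 mm.
Far limit Df = s·(H − f)/(H − s) = 610 × (1527.8 − 12) / (1527.8 − 610) = 610 × 1515.8 / 917.8 ≈ 1007.45 mm.
Depth of field = Df − Dn = 1007.45 − 437.43 ≈ 570.02 mm ≈ 0.570 m.

0.570 m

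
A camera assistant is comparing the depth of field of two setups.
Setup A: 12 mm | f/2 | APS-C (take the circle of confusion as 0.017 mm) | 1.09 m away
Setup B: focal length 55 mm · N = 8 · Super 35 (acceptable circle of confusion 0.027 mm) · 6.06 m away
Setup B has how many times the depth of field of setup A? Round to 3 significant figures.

Setup A: H = 12²/(2×0.017) + 12 ≈ 4247.3 mm; DoF = Df − Dn = 1462.16 − 868.85 ≈ 593.31 mm.
Setup B: H = 55²/(8×0.027) + 55 ≈ 14059.6 mm; DoF = Df − Dn = 10609.0 − 4241.4 ≈ 6367.6 mm.
Ratio = 6367.6 / 593.31 ≈ 10.7.

10.7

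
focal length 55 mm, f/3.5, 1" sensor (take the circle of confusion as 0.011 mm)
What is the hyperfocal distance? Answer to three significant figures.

Hyperfocal distance H = f²/(N·c) + f = 55²/(3.5 × 0.011) + 55 = 3025/0.0385 + 55 ≈ 78626.4 mm ≈ 78.6 m.

78.6 m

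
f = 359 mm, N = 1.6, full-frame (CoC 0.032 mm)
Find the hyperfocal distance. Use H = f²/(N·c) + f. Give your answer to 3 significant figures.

2520 m

Hyperfocal distance H = f²/(N·c) + f = 359²/(1.6 × 0.032) + 359 = 128881/0.0512 + 359 ≈ 2517566.0 mm ≈ 2520 m.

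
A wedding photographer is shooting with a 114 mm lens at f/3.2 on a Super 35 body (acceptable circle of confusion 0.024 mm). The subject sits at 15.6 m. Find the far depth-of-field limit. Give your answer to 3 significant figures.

Hyperfocal distance H = f²/(N·c) + f = 114²/(3.2 × 0.024) + 114 = 12996/0.0768 + 114 ≈ 169332.7 mm ≈ 169.3 m.
Far limit Df = s·(H − f)/(H − s) = 15600 × (169332.7 − 114) / (169332.7 − 15600) = 15600 × 169218.7 / 153732.7 ≈ 17171 mm ≈ 17.2 m.

17.2 m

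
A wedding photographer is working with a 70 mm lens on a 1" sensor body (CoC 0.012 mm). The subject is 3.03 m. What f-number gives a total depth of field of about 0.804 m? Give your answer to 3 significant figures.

f/18

Write h = H − f = f²/(N·c). The thin-lens limits are Dn = s·h/(h + (s−f)) and Df = s·h/(h − (s−f)), so DoF = Df − Dn = 2·s·(s−f)·h / (h² − (s−f)²).
That is a quadratic in h: DoF·h² − 2·s·(s−f)·h − DoF·(s−f)² = 0 ⇒ h = (s−f)·(s + √(s² + DoF²)) / DoF = 2960 × (3030 + √(3030² + 804²)) / 804 = 2960 × (3030 + 3134.86) / 804 ≈ 22696 mm.
Then N = f²/(c·h) = 70² / (0.012 × 22696) = 4900 / 272.36 ≈ 18.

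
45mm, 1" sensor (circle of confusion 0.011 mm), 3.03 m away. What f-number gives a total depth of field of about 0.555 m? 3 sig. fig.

Write h = H − f = f²/(N·c). The thin-lens limits are Dn = s·h/(h + (s−f)) and Df = s·h/(h − (s−f)), so DoF = Df − Dn = 2·s·(s−f)·h / (h² − (s−f)²).
That is a quadratic in h: DoF·h² − 2·s·(s−f)·h − DoF·(s−f)² = 0 ⇒ h = (s−f)·(s + √(s² + DoF²)) / DoF = 2985 × (3030 + √(3030² + 555²)) / 555 = 2985 × (3030 + 3080.41) / 555 ≈ 32864 mm.
Then N = f²/(c·h) = 45² / (0.011 × 32864) = 2025 / 361.51 ≈ 5.60.

f/5.60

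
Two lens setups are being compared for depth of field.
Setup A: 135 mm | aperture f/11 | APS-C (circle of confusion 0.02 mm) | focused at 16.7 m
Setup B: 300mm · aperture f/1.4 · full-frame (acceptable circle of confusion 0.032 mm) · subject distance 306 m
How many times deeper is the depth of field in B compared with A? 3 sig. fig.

13.7

Setup A: H = 135²/(11×0.02) + 135 ≈ 82975.9 mm; DoF = Df − Dn = 20874.0 − 13917.1 ≈ 6956.9 mm.
Setup B: H = 300²/(1.4×0.032) + 300 ≈ 2009228.6 mm; DoF = Df − Dn = 360922 − 265586 ≈ 95336 mm.
Ratio = 95336 / 6956.9 ≈ 13.7.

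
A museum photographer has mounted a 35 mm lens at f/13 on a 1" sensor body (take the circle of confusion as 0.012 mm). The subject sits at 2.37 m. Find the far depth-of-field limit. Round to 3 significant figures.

3.37 m

Hyperfocal distance H = f²/(N·c) + f = 35²/(13 × 0.012) + 35 = 1225/0.156 + 35 ≈ 7887.6 mm ≈ 7.888 m.
Far limit Df = s·(H − f)/(H − s) = 2370 × (7887.6 − 35) / (7887.6 − 2370) = 2370 × 7852.6 / 5517.6 ≈ 3373.0 mm ≈ 3.37 m.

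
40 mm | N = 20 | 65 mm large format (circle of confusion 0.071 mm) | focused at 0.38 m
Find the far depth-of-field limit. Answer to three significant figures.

0.544 m

Hyperfocal distance H = f²/(N·c) + f = 40²/(20 × 0.071) + 40 = 1600/1.42 + 40 ≈ 1166.8 mm ≈ 1.167 m.
Far limit Df = s·(H − f)/(H − s) = 380 × (1166.8 − 40) / (1166.8 − 380) = 380 × 1126.8 / 786.8 ≈ 544.22 mm ≈ 0.544 m.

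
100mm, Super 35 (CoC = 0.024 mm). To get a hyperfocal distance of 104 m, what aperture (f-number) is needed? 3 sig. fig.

f/4.01

Rearrange H = f²/(N·c) + f for N: N = f² / ((H − f)·c).
N = 100² / ((104000 − 100) × 0.024) = 10000 / 2494 ≈ 4.01.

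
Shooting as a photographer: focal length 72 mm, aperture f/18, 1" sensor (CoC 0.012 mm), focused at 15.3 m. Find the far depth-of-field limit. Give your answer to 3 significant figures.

Hyperfocal distance H = f²/(N·c) + f = 72²/(18 × 0.012) + 72 = 5184/0.216 + 72 ≈ 24072.0 mm ≈ 24.07 m.
Far limit Df = s·(H − f)/(H − s) = 15300 × (24072.0 − 72) / (24072.0 − 15300) = 15300 × 24000.0 / 8772.0 ≈ 41860 mm ≈ 41.9 m.

41.9 m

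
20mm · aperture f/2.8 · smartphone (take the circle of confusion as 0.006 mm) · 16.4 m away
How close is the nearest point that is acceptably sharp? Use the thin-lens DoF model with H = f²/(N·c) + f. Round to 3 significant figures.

Hyperfocal distance H = f²/(N·c) + f = 20²/(2.8 × 0.006) + 20 = 400/0.0168 + 20 ≈ 23829.5 mm ≈ 23.83 m.
Near limit Dn = s·(H − f)/(H + s − 2f) = 16400 × (23829.5 − 20) / (23829.5 + 16400 − 2 × 20) = 16400 × 23809.5 / 40189.5 ≈ 9715.9 mm ≈ 9.72 m.

9.72 m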